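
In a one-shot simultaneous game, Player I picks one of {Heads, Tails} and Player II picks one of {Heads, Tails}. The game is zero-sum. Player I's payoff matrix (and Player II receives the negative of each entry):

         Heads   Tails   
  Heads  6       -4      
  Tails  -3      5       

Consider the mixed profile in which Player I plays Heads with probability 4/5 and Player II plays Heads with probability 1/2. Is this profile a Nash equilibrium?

Given Player I's mix p = 4/5, Player II's payoff from Heads is -21/5 but from Tails is 11/5. Player II strictly prefers Tails, so Player II would not mix.
So the proposed profile is not a Nash equilibrium.

No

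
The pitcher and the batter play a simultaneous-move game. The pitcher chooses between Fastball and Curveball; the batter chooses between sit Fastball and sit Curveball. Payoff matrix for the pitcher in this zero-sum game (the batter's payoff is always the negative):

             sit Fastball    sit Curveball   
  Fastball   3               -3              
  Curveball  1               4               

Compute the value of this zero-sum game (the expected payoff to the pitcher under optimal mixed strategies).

For the pitcher to be willing to mix, the pitcher must be indifferent between Fastball and Curveball, which pins down the batter's mix.
  the pitcher's payoff to Fastball: q·3 + (1−q)·(-3) = 6q - 3
  the pitcher's payoff to Curveball: q·1 + (1−q)·4 = -3q + 4
  6q - 3 = -3q + 4  ⇒  9q = 7  ⇒  q = 7/9.
The value is the pitcher's expected payoff against this mix (using Fastball): (7/9)·3 + (2/9)·(-3) = 5/3.

v = 5/3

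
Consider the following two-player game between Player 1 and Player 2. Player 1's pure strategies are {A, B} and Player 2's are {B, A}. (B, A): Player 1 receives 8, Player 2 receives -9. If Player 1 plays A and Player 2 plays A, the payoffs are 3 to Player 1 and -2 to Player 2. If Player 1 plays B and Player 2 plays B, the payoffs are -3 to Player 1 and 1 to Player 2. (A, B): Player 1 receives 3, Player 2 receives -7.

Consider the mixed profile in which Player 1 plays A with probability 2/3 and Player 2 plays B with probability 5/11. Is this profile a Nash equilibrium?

Check Player 2's indifference given Player 1's mix p = 2/3:
  payoff from B = -13/3; payoff from A = -13/3 — equal.
Check Player 1's indifference given Player 2's mix q = 5/11:
  payoff from A = 3; payoff from B = 3 — equal.
Both players are indifferent, so neither can profitably deviate.

Yes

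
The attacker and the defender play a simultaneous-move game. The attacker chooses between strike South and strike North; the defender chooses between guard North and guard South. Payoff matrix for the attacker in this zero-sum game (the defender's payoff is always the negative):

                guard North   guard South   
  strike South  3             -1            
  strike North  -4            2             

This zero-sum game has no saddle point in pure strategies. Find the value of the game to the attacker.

v = 1/5

The attacker's indifference between strike South and strike North determines the defender's mixing probability q:
  the attacker's payoff to strike South: q·3 + (1−q)·(-1) = 4q - 1
  the attacker's payoff to strike North: q·(-4) + (1−q)·2 = -6q + 2
  4q - 1 = -6q + 2  ⇒  10q = 3  ⇒  q = 3/10.
The value is the attacker's expected payoff against this mix (using strike South): (3/10)·3 + (7/10)·(-1) = 1/5.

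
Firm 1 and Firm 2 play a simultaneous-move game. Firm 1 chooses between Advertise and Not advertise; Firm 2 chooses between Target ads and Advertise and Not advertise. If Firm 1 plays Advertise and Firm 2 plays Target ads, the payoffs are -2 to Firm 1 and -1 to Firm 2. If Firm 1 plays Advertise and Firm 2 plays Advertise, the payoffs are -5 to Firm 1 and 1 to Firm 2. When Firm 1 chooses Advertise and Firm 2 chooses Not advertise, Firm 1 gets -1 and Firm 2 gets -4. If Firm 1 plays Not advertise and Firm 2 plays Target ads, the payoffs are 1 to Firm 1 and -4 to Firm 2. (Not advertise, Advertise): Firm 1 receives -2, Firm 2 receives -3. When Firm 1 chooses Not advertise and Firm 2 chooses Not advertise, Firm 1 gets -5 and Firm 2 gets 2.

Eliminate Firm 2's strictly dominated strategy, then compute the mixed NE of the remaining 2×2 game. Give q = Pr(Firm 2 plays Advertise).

Firm 2's strategy Target ads is strictly dominated by Advertise: 1 > -1 and -3 > -4. Eliminate Target ads.
Firm 2's mix must leave Firm 1 indifferent between Advertise and Not advertise.
  Firm 1's expected payoff from Advertise: q·(-5) + (1−q)·(-1) = -4q - 1
  Firm 1's expected payoff from Not advertise: q·(-2) + (1−q)·(-5) = 3q - 5
  -4q - 1 = 3q - 5  ⇒  -7q = -4  ⇒  q = 4/7.

q = 4/7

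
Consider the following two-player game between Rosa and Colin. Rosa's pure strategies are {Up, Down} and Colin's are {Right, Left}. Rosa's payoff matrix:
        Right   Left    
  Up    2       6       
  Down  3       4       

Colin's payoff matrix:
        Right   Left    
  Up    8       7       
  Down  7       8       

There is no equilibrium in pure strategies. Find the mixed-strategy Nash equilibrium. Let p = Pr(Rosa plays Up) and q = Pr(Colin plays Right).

In a mixed equilibrium Colin is indifferent between Right and Left; this condition fixes p.
  Colin's payoff from Right: p·8 + (1−p)·7 = p + 7
  Colin's payoff from Left: p·7 + (1−p)·8 = -p + 8
  p + 7 = -p + 8  ⇒  2p = 1  ⇒  p = 1/2.
In a mixed equilibrium Rosa is indifferent between Up and Down; this condition fixes q.
  Rosa's expected payoff from Up: q·2 + (1−q)·6 = -4q + 6
  Rosa's expected payoff from Down: q·3 + (1−q)·4 = -q + 4
  -4q + 6 = -q + 4  ⇒  -3q = -2  ⇒  q = 2/3.

p = 1/2, q = 2/3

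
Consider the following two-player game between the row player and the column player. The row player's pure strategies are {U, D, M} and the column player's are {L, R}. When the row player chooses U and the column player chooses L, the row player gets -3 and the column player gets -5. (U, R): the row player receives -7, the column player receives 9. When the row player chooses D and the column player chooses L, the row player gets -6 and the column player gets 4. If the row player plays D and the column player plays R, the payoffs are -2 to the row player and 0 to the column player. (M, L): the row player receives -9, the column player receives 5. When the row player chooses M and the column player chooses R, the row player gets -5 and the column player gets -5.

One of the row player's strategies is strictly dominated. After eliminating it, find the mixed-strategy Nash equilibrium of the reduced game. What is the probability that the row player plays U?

The row player's strategy M is strictly dominated by D: -6 > -9 and -2 > -5. Eliminate M.
In a mixed equilibrium the column player is indifferent between L and R; this condition fixes p.
  the column player's payoff from L: p·(-5) + (1−p)·4 = -9p + 4
  the column player's payoff from R: p·9 + (1−p)·0 = 9p
  -9p + 4 = 9p  ⇒  -18p = -4  ⇒  p = 2/9.

p = 2/9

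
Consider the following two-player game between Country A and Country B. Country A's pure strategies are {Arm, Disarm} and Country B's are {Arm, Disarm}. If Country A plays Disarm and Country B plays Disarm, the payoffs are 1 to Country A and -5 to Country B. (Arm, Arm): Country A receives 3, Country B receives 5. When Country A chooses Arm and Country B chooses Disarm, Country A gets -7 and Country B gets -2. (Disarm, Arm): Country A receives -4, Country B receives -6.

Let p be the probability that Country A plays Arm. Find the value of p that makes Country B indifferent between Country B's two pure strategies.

p = 1/8

For Country B to be willing to mix, Country B must be indifferent between Arm and Disarm, which pins down Country A's mix.
  Country B's expected payoff from Arm: p·5 + (1−p)·(-6) = 11p - 6
  Country B's expected payoff from Disarm: p·(-2) + (1−p)·(-5) = 3p - 5
  11p - 6 = 3p - 5  ⇒  8p = 1  ⇒  p = 1/8.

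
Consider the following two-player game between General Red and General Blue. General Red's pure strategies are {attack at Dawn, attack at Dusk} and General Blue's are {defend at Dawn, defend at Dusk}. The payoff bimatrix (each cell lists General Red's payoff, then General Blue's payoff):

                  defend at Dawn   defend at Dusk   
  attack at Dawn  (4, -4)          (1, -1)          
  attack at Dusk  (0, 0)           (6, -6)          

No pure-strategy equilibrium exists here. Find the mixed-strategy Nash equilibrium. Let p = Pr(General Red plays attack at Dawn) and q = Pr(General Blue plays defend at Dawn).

General Blue's indifference between defend at Dawn and defend at Dusk determines General Red's mixing probability p:
  General Blue's payoff from defend at Dawn: p·(-4) + (1−p)·0 = -4p
  General Blue's payoff from defend at Dusk: p·(-1) + (1−p)·(-6) = 5p - 6
  -4p = 5p - 6  ⇒  -9p = -6  ⇒  p = 2/3.
General Red's indifference between attack at Dawn and attack at Dusk determines General Blue's mixing probability q:
  General Red's expected payoff from attack at Dawn: q·4 + (1−q)·1 = 3q + 1
  General Red's expected payoff from attack at Dusk: q·0 + (1−q)·6 = -6q + 6
  3q + 1 = -6q + 6  ⇒  9q = 5  ⇒  q = 5/9.

p = 2/3, q = 5/9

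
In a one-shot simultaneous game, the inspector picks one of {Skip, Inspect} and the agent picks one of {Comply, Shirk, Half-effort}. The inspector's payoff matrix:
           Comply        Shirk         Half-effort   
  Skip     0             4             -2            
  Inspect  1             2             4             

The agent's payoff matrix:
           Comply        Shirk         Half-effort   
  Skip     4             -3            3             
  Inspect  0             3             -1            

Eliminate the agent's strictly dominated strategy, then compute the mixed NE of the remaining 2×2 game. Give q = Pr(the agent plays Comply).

q = 2/3

The agent's strategy Half-effort is strictly dominated by Comply: 4 > 3 and 0 > -1. Eliminate Half-effort.
The agent's mix must leave the inspector indifferent between Skip and Inspect.
  the inspector's payoff from Skip: q·0 + (1−q)·4 = -4q + 4
  the inspector's payoff from Inspect: q·1 + (1−q)·2 = -q + 2
  -4q + 4 = -q + 2  ⇒  -3q = -2  ⇒  q = 2/3.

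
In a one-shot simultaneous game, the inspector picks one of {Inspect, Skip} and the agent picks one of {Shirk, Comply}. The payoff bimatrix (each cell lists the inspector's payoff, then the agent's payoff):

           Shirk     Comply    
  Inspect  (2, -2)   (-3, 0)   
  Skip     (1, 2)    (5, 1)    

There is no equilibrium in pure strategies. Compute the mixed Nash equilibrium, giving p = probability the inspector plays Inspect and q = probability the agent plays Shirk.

The agent's indifference between Shirk and Comply determines the inspector's mixing probability p:
  the agent's payoff from Shirk: p·(-2) + (1−p)·2 = -4p + 2
  the agent's payoff from Comply: p·0 + (1−p)·1 = -p + 1
  -4p + 2 = -p + 1  ⇒  -3p = -1  ⇒  p = 1/3.
For the inspector to be willing to mix, the inspector must be indifferent between Inspect and Skip, which pins down the agent's mix.
  the inspector's expected payoff from Inspect: q·2 + (1−q)·(-3) = 5q - 3
  the inspector's expected payoff from Skip: q·1 + (1−q)·5 = -4q + 5
  5q - 3 = -4q + 5  ⇒  9q = 8  ⇒  q = 8/9.

p = 1/3, q = 8/9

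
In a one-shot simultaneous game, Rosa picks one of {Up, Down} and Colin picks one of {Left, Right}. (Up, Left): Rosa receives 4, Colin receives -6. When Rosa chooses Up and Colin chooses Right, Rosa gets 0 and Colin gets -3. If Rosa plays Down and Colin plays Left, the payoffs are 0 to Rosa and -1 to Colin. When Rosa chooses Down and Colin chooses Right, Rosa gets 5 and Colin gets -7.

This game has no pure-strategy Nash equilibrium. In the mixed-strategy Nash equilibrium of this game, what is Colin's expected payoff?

-13/3

Rosa's mix must leave Colin indifferent between Left and Right.
  Colin's payoff to Left: p·(-6) + (1−p)·(-1) = -5p - 1
  Colin's payoff to Right: p·(-3) + (1−p)·(-7) = 4p - 7
  -5p - 1 = 4p - 7  ⇒  -9p = -6  ⇒  p = 2/3.
At equilibrium Colin is indifferent across columns, so Colin's payoff equals the payoff from Left: (2/3)·(-6) + (1/3)·(-1) = -13/3.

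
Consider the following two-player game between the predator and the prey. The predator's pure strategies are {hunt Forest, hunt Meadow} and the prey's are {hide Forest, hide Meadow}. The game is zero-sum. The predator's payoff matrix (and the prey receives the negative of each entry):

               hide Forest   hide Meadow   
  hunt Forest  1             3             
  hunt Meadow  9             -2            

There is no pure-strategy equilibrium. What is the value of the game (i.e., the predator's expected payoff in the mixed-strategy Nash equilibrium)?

In a mixed equilibrium the predator is indifferent between hunt Forest and hunt Meadow; this condition fixes q.
  the predator's expected payoff from hunt Forest: q·1 + (1−q)·3 = -2q + 3
  the predator's expected payoff from hunt Meadow: q·9 + (1−q)·(-2) = 11q - 2
  -2q + 3 = 11q - 2  ⇒  -13q = -5  ⇒  q = 5/13.
The value is the predator's expected payoff against this mix (using hunt Forest): (5/13)·1 + (8/13)·3 = 29/13.

v = 29/13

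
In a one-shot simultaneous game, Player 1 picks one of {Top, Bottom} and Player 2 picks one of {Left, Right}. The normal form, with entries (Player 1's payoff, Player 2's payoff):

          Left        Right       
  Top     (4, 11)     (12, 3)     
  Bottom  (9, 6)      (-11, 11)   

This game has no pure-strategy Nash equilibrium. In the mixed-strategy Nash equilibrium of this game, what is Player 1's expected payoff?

38/7

Player 1's indifference between Top and Bottom determines Player 2's mixing probability q:
  Player 1's payoff from Top: q·4 + (1−q)·12 = -8q + 12
  Player 1's payoff from Bottom: q·9 + (1−q)·(-11) = 20q - 11
  -8q + 12 = 20q - 11  ⇒  -28q = -23  ⇒  q = 23/28.
At equilibrium Player 1 is indifferent across rows, so Player 1's payoff equals the payoff from Top: (23/28)·4 + (5/28)·12 = 38/7.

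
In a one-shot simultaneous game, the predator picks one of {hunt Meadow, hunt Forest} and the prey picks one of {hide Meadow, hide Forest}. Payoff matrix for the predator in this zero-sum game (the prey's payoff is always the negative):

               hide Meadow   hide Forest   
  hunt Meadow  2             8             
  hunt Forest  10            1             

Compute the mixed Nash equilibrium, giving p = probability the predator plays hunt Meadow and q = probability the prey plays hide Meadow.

p = 3/5, q = 7/15

In a mixed equilibrium the prey is indifferent between hide Meadow and hide Forest; this condition fixes p.
  the prey's payoff from hide Meadow: p·(-2) + (1−p)·(-10) = 8p - 10
  the prey's payoff from hide Forest: p·(-8) + (1−p)·(-1) = -7p - 1
  8p - 10 = -7p - 1  ⇒  15p = 9  ⇒  p = 3/5.
Set the predator's expected payoff from hunt Meadow equal to that from hunt Forest:
  the predator's payoff from hunt Meadow: q·2 + (1−q)·8 = -6q + 8
  the predator's payoff from hunt Forest: q·10 + (1−q)·1 = 9q + 1
  -6q + 8 = 9q + 1  ⇒  -15q = -7  ⇒  q = 7/15.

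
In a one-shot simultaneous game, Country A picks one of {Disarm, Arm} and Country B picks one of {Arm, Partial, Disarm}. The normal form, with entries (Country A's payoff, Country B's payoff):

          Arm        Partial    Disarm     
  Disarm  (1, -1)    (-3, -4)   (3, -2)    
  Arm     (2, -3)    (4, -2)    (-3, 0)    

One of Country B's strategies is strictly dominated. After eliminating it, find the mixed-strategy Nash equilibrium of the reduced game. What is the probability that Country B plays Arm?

Country B's strategy Partial is strictly dominated by Disarm: -2 > -4 and 0 > -2. Eliminate Partial.
Country B's mix must leave Country A indifferent between Disarm and Arm.
  Country A's payoff to Disarm: q·1 + (1−q)·3 = -2q + 3
  Country A's payoff to Arm: q·2 + (1−q)·(-3) = 5q - 3
  -2q + 3 = 5q - 3  ⇒  -7q = -6  ⇒  q = 6/7.

q = 6/7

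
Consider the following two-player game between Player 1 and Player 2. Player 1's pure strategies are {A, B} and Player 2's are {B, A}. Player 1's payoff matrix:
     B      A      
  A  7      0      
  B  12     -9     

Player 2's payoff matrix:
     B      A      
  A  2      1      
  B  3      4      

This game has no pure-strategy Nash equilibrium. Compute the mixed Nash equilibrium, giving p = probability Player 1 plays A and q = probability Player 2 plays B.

p = 1/2, q = 9/14

For Player 2 to be willing to mix, Player 2 must be indifferent between B and A, which pins down Player 1's mix.
  Player 2's expected payoff from B: p·2 + (1−p)·3 = -p + 3
  Player 2's expected payoff from A: p·1 + (1−p)·4 = -3p + 4
  -p + 3 = -3p + 4  ⇒  2p = 1  ⇒  p = 1/2.
Set Player 1's expected payoff from A equal to that from B:
  Player 1's payoff from A: q·7 + (1−q)·0 = 7q
  Player 1's payoff from B: q·12 + (1−q)·(-9) = 21q - 9
  7q = 21q - 9  ⇒  -14q = -9  ⇒  q = 9/14.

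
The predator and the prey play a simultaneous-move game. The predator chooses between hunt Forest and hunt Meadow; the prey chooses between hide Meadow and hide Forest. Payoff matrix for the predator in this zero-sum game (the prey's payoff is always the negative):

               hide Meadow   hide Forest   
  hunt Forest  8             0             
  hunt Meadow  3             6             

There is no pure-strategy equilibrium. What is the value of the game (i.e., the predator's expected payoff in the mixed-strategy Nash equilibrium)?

v = 48/11

For the predator to be willing to mix, the predator must be indifferent between hunt Forest and hunt Meadow, which pins down the prey's mix.
  the predator's payoff to hunt Forest: q·8 + (1−q)·0 = 8q
  the predator's payoff to hunt Meadow: q·3 + (1−q)·6 = -3q + 6
  8q = -3q + 6  ⇒  11q = 6  ⇒  q = 6/11.
The value is the predator's expected payoff against this mix (using hunt Forest): (6/11)·8 + (5/11)·0 = 48/11.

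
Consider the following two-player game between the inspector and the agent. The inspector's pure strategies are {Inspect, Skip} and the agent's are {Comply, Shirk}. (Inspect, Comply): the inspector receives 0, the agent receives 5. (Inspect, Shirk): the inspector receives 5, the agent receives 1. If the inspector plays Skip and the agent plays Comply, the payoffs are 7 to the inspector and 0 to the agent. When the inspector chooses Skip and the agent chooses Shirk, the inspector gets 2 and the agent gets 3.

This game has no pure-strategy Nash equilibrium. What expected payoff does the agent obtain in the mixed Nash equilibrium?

15/7

The inspector's mix must leave the agent indifferent between Comply and Shirk.
  the agent's payoff to Comply: p·5 + (1−p)·0 = 5p
  the agent's payoff to Shirk: p·1 + (1−p)·3 = -2p + 3
  5p = -2p + 3  ⇒  7p = 3  ⇒  p = 3/7.
At equilibrium the agent is indifferent across columns, so the agent's payoff equals the payoff from Comply: (3/7)·5 + (4/7)·0 = 15/7.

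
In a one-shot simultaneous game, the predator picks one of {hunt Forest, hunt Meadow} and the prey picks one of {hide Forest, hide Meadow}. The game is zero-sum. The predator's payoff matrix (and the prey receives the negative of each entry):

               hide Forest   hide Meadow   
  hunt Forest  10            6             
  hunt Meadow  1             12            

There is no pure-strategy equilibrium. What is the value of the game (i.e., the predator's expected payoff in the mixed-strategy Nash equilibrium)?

v = 38/5

For the predator to be willing to mix, the predator must be indifferent between hunt Forest and hunt Meadow, which pins down the prey's mix.
  the predator's expected payoff from hunt Forest: q·10 + (1−q)·6 = 4q + 6
  the predator's expected payoff from hunt Meadow: q·1 + (1−q)·12 = -11q + 12
  4q + 6 = -11q + 12  ⇒  15q = 6  ⇒  q = 2/5.
The value is the predator's expected payoff against this mix (using hunt Forest): (2/5)·10 + (3/5)·6 = 38/5.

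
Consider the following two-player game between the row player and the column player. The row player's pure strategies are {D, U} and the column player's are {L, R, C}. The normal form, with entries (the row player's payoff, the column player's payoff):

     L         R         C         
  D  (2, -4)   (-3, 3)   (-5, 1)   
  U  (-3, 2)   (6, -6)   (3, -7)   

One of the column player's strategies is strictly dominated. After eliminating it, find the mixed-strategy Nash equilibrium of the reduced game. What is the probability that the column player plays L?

q = 9/14

The column player's strategy C is strictly dominated by R: 3 > 1 and -6 > -7. Eliminate C.
In a mixed equilibrium the row player is indifferent between D and U; this condition fixes q.
  the row player's expected payoff from D: q·2 + (1−q)·(-3) = 5q - 3
  the row player's expected payoff from U: q·(-3) + (1−q)·6 = -9q + 6
  5q - 3 = -9q + 6  ⇒  14q = 9  ⇒  q = 9/14.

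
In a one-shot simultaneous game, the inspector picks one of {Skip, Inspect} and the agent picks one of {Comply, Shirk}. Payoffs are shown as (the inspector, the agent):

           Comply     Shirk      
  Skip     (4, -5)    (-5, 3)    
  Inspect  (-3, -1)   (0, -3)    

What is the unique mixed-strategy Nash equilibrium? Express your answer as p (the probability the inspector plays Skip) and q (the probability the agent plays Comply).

p = 1/5, q = 5/12

The inspector's mix must leave the agent indifferent between Comply and Shirk.
  the agent's payoff to Comply: p·(-5) + (1−p)·(-1) = -4p - 1
  the agent's payoff to Shirk: p·3 + (1−p)·(-3) = 6p - 3
  -4p - 1 = 6p - 3  ⇒  -10p = -2  ⇒  p = 1/5.
The inspector's indifference between Skip and Inspect determines the agent's mixing probability q:
  the inspector's payoff from Skip: q·4 + (1−q)·(-5) = 9q - 5
  the inspector's payoff from Inspect: q·(-3) + (1−q)·0 = -3q
  9q - 5 = -3q  ⇒  12q = 5  ⇒  q = 5/12.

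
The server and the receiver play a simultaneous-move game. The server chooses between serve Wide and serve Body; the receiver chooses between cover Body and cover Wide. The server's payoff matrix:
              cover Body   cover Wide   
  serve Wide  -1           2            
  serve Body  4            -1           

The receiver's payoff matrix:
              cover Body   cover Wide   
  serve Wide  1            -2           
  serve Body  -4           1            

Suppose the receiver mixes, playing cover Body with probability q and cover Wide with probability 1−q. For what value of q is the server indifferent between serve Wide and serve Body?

q = 3/8

Set the server's expected payoff from serve Wide equal to that from serve Body:
  the server's expected payoff from serve Wide: q·(-1) + (1−q)·2 = -3q + 2
  the server's expected payoff from serve Body: q·4 + (1−q)·(-1) = 5q - 1
  -3q + 2 = 5q - 1  ⇒  -8q = -3  ⇒  q = 3/8.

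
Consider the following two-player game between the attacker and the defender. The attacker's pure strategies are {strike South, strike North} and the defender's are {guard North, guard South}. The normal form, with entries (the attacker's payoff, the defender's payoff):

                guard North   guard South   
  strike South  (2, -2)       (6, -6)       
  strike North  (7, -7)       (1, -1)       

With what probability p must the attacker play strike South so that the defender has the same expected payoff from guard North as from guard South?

In a mixed equilibrium the defender is indifferent between guard North and guard South; this condition fixes p.
  the defender's payoff to guard North: p·(-2) + (1−p)·(-7) = 5p - 7
  the defender's payoff to guard South: p·(-6) + (1−p)·(-1) = -5p - 1
  5p - 7 = -5p - 1  ⇒  10p = 6  ⇒  p = 3/5.

p = 3/5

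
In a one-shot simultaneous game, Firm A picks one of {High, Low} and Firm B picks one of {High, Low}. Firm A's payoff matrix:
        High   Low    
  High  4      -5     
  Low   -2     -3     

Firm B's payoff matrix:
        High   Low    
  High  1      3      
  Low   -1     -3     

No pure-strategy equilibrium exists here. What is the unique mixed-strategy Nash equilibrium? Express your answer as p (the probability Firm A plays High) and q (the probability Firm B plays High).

Firm B's indifference between High and Low determines Firm A's mixing probability p:
  Firm B's payoff to High: p·1 + (1−p)·(-1) = 2p - 1
  Firm B's payoff to Low: p·3 + (1−p)·(-3) = 6p - 3
  2p - 1 = 6p - 3  ⇒  -4p = -2  ⇒  p = 1/2.
In a mixed equilibrium Firm A is indifferent between High and Low; this condition fixes q.
  Firm A's payoff to High: q·4 + (1−q)·(-5) = 9q - 5
  Firm A's payoff to Low: q·(-2) + (1−q)·(-3) = q - 3
  9q - 5 = q - 3  ⇒  8q = 2  ⇒  q = 1/4.

p = 1/2, q = 1/4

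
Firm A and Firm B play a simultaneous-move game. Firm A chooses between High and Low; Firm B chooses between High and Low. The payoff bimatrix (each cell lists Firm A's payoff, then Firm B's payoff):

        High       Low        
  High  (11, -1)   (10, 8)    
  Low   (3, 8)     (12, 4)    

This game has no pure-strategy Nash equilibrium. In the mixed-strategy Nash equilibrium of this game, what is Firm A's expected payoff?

In a mixed equilibrium Firm A is indifferent between High and Low; this condition fixes q.
  Firm A's payoff to High: q·11 + (1−q)·10 = q + 10
  Firm A's payoff to Low: q·3 + (1−q)·12 = -9q + 12
  q + 10 = -9q + 12  ⇒  10q = 2  ⇒  q = 1/5.
At equilibrium Firm A is indifferent across rows, so Firm A's payoff equals the payoff from High: (1/5)·11 + (4/5)·10 = 51/5.

51/5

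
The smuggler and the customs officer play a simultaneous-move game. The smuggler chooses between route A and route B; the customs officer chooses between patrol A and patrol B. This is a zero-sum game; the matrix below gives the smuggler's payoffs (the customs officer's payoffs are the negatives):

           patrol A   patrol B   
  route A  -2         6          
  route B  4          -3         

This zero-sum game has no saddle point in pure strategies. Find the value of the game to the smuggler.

The customs officer's mix must leave the smuggler indifferent between route A and route B.
  the smuggler's payoff to route A: q·(-2) + (1−q)·6 = -8q + 6
  the smuggler's payoff to route B: q·4 + (1−q)·(-3) = 7q - 3
  -8q + 6 = 7q - 3  ⇒  -15q = -9  ⇒  q = 3/5.
The value is the smuggler's expected payoff against this mix (using route A): (3/5)·(-2) + (2/5)·6 = 6/5.

v = 6/5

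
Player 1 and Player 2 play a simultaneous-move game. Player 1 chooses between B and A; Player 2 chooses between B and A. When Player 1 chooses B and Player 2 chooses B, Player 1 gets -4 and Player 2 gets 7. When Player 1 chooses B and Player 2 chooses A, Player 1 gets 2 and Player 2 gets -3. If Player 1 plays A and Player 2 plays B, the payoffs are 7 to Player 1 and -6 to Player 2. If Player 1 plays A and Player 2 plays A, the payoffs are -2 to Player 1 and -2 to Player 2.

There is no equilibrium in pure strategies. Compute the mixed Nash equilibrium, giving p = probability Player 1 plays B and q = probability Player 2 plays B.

Player 2's indifference between B and A determines Player 1's mixing probability p:
  Player 2's payoff from B: p·7 + (1−p)·(-6) = 13p - 6
  Player 2's payoff from A: p·(-3) + (1−p)·(-2) = -p - 2
  13p - 6 = -p - 2  ⇒  14p = 4  ⇒  p = 2/7.
In a mixed equilibrium Player 1 is indifferent between B and A; this condition fixes q.
  Player 1's payoff from B: q·(-4) + (1−q)·2 = -6q + 2
  Player 1's payoff from A: q·7 + (1−q)·(-2) = 9q - 2
  -6q + 2 = 9q - 2  ⇒  -15q = -4  ⇒  q = 4/15.

p = 2/7, q = 4/15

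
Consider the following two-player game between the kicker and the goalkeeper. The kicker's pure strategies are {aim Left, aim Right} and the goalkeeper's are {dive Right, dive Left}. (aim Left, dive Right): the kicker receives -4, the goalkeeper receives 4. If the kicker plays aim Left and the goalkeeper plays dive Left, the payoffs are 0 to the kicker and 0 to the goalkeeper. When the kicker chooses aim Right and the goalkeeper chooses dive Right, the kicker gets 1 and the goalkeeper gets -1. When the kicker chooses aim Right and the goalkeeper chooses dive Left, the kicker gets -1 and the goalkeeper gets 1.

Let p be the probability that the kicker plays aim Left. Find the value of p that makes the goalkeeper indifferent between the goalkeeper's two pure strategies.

p = 1/3

The goalkeeper's indifference between dive Right and dive Left determines the kicker's mixing probability p:
  the goalkeeper's payoff from dive Right: p·4 + (1−p)·(-1) = 5p - 1
  the goalkeeper's payoff from dive Left: p·0 + (1−p)·1 = -p + 1
  5p - 1 = -p + 1  ⇒  6p = 2  ⇒  p = 1/3.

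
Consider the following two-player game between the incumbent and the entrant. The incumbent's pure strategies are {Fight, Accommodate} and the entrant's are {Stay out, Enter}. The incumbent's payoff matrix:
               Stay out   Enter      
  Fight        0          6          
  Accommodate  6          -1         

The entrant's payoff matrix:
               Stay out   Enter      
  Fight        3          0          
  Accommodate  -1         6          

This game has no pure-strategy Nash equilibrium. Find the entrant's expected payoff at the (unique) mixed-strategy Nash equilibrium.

In a mixed equilibrium the entrant is indifferent between Stay out and Enter; this condition fixes p.
  the entrant's payoff from Stay out: p·3 + (1−p)·(-1) = 4p - 1
  the entrant's payoff from Enter: p·0 + (1−p)·6 = -6p + 6
  4p - 1 = -6p + 6  ⇒  10p = 7  ⇒  p = 7/10.
At equilibrium the entrant is indifferent across columns, so the entrant's payoff equals the payoff from Stay out: (7/10)·3 + (3/10)·(-1) = 9/5.

9/5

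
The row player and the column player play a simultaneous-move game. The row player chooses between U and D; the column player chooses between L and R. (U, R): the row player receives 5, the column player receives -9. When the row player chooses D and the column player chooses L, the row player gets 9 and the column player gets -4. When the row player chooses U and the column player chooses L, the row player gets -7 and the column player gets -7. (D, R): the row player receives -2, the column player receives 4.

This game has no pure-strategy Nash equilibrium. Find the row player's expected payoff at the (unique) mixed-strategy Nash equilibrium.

31/23

For the row player to be willing to mix, the row player must be indifferent between U and D, which pins down the column player's mix.
  the row player's payoff to U: q·(-7) + (1−q)·5 = -12q + 5
  the row player's payoff to D: q·9 + (1−q)·(-2) = 11q - 2
  -12q + 5 = 11q - 2  ⇒  -23q = -7  ⇒  q = 7/23.
At equilibrium the row player is indifferent across rows, so the row player's payoff equals the payoff from U: (7/23)·(-7) + (16/23)·5 = 31/23.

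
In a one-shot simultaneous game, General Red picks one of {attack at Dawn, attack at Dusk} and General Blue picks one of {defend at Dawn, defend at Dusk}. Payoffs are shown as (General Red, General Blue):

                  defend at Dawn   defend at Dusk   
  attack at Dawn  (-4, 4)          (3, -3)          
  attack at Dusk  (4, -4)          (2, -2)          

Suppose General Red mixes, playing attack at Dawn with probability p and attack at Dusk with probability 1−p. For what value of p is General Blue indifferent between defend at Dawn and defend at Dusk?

p = 2/9

For General Blue to be willing to mix, General Blue must be indifferent between defend at Dawn and defend at Dusk, which pins down General Red's mix.
  General Blue's payoff to defend at Dawn: p·4 + (1−p)·(-4) = 8p - 4
  General Blue's payoff to defend at Dusk: p·(-3) + (1−p)·(-2) = -p - 2
  8p - 4 = -p - 2  ⇒  9p = 2  ⇒  p = 2/9.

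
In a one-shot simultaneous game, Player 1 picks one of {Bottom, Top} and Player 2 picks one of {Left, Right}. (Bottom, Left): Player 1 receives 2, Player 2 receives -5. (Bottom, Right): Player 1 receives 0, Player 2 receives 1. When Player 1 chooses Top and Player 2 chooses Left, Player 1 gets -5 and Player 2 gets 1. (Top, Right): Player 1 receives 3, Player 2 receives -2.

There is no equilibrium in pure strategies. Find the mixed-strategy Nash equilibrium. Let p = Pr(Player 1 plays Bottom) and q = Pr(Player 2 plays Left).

For Player 2 to be willing to mix, Player 2 must be indifferent between Left and Right, which pins down Player 1's mix.
  Player 2's payoff from Left: p·(-5) + (1−p)·1 = -6p + 1
  Player 2's payoff from Right: p·1 + (1−p)·(-2) = 3p - 2
  -6p + 1 = 3p - 2  ⇒  -9p = -3  ⇒  p = 1/3.
Player 1's indifference between Bottom and Top determines Player 2's mixing probability q:
  Player 1's payoff from Bottom: q·2 + (1−q)·0 = 2q
  Player 1's payoff from Top: q·(-5) + (1−q)·3 = -8q + 3
  2q = -8q + 3  ⇒  10q = 3  ⇒  q = 3/10.

p = 1/3, q = 3/10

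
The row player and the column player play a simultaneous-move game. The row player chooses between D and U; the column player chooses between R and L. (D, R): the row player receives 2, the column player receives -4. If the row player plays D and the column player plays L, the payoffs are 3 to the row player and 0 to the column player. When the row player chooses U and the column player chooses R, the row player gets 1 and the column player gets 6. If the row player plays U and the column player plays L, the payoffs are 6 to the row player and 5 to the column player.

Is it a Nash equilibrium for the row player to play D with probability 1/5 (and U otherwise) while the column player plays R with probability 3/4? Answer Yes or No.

Check the column player's indifference given the row player's mix p = 1/5:
  payoff from R = 4; payoff from L = 4 — equal.
Check the row player's indifference given the column player's mix q = 3/4:
  payoff from D = 9/4; payoff from U = 9/4 — equal.
Both players are indifferent, so neither can profitably deviate.

Yes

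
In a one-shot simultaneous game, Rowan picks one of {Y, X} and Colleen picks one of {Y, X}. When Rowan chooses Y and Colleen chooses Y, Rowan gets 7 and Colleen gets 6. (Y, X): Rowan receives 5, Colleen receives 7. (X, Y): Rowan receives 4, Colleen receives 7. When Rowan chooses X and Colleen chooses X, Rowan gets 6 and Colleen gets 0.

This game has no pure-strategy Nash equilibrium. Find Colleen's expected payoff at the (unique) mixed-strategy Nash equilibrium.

In a mixed equilibrium Colleen is indifferent between Y and X; this condition fixes p.
  Colleen's expected payoff from Y: p·6 + (1−p)·7 = -p + 7
  Colleen's expected payoff from X: p·7 + (1−p)·0 = 7p
  -p + 7 = 7p  ⇒  -8p = -7  ⇒  p = 7/8.
At equilibrium Colleen is indifferent across columns, so Colleen's payoff equals the payoff from Y: (7/8)·6 + (1/8)·7 = 49/8.

49/8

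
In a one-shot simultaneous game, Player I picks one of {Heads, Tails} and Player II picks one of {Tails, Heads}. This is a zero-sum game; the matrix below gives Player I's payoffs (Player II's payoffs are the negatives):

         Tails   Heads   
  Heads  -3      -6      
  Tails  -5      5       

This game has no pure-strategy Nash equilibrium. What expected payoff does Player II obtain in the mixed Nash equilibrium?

45/13

For Player II to be willing to mix, Player II must be indifferent between Tails and Heads, which pins down Player I's mix.
  Player II's payoff to Tails: p·3 + (1−p)·5 = -2p + 5
  Player II's payoff to Heads: p·6 + (1−p)·(-5) = 11p - 5
  -2p + 5 = 11p - 5  ⇒  -13p = -10  ⇒  p = 10/13.
At equilibrium Player II is indifferent across columns, so Player II's payoff equals the payoff from Tails: (10/13)·3 + (3/13)·5 = 45/13.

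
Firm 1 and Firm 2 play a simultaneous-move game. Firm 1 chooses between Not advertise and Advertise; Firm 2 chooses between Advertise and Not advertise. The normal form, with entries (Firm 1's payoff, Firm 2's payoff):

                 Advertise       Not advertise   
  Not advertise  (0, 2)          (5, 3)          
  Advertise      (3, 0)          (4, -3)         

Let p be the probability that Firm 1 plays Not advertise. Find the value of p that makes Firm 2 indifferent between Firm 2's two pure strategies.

p = 3/4

Firm 1's mix must leave Firm 2 indifferent between Advertise and Not advertise.
  Firm 2's expected payoff from Advertise: p·2 + (1−p)·0 = 2p
  Firm 2's expected payoff from Not advertise: p·3 + (1−p)·(-3) = 6p - 3
  2p = 6p - 3  ⇒  -4p = -3  ⇒  p = 3/4.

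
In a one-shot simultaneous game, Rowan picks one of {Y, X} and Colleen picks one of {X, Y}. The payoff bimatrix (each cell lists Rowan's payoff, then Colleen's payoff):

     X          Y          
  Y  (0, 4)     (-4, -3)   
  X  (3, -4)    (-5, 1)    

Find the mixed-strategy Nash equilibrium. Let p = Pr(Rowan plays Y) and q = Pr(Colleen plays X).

Set Colleen's expected payoff from X equal to that from Y:
  Colleen's expected payoff from X: p·4 + (1−p)·(-4) = 8p - 4
  Colleen's expected payoff from Y: p·(-3) + (1−p)·1 = -4p + 1
  8p - 4 = -4p + 1  ⇒  12p = 5  ⇒  p = 5/12.
Colleen's mix must leave Rowan indifferent between Y and X.
  Rowan's payoff to Y: q·0 + (1−q)·(-4) = 4q - 4
  Rowan's payoff to X: q·3 + (1−q)·(-5) = 8q - 5
  4q - 4 = 8q - 5  ⇒  -4q = -1  ⇒  q = 1/4.

p = 5/12, q = 1/4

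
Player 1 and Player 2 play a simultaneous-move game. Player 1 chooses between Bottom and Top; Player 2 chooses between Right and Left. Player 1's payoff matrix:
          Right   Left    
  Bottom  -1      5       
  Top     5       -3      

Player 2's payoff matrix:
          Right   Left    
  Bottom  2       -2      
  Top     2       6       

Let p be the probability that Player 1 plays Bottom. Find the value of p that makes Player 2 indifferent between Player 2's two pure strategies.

p = 1/2

In a mixed equilibrium Player 2 is indifferent between Right and Left; this condition fixes p.
  Player 2's payoff to Right: p·2 + (1−p)·2 = 2
  Player 2's payoff to Left: p·(-2) + (1−p)·6 = -8p + 6
  2 = -8p + 6  ⇒  8p = 4  ⇒  p = 1/2.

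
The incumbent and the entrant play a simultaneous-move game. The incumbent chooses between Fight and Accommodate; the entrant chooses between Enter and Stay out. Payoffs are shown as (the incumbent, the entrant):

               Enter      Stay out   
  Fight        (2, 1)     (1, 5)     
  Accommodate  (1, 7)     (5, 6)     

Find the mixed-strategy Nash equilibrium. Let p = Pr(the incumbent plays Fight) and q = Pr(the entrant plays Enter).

p = 1/5, q = 4/5

Set the entrant's expected payoff from Enter equal to that from Stay out:
  the entrant's payoff from Enter: p·1 + (1−p)·7 = -6p + 7
  the entrant's payoff from Stay out: p·5 + (1−p)·6 = -p + 6
  -6p + 7 = -p + 6  ⇒  -5p = -1  ⇒  p = 1/5.
In a mixed equilibrium the incumbent is indifferent between Fight and Accommodate; this condition fixes q.
  the incumbent's payoff to Fight: q·2 + (1−q)·1 = q + 1
  the incumbent's payoff to Accommodate: q·1 + (1−q)·5 = -4q + 5
  q + 1 = -4q + 5  ⇒  5q = 4  ⇒  q = 4/5.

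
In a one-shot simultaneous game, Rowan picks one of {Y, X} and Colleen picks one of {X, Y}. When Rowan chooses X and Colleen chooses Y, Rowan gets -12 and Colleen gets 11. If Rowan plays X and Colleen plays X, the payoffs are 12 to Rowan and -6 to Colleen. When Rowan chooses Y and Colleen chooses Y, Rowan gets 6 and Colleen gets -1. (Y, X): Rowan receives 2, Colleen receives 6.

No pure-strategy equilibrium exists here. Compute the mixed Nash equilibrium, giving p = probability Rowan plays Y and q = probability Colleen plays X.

Colleen's indifference between X and Y determines Rowan's mixing probability p:
  Colleen's payoff to X: p·6 + (1−p)·(-6) = 12p - 6
  Colleen's payoff to Y: p·(-1) + (1−p)·11 = -12p + 11
  12p - 6 = -12p + 11  ⇒  24p = 17  ⇒  p = 17/24.
In a mixed equilibrium Rowan is indifferent between Y and X; this condition fixes q.
  Rowan's payoff to Y: q·2 + (1−q)·6 = -4q + 6
  Rowan's payoff to X: q·12 + (1−q)·(-12) = 24q - 12
  -4q + 6 = 24q - 12  ⇒  -28q = -18  ⇒  q = 9/14.

p = 17/24, q = 9/14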